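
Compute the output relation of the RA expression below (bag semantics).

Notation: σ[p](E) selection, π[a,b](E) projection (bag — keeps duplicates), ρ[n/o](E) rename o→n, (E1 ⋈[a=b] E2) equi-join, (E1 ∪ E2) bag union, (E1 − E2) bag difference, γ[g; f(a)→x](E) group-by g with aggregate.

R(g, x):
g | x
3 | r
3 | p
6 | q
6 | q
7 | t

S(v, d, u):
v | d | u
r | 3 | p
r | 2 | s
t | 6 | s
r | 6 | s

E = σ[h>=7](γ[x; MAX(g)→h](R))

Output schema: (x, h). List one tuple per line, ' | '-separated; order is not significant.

Subexpression sizes:
  R → 5
  γ[x; MAX(g)→h](R) → 4
  σ[h>=7](γ[x; MAX(g)→h](R)) → 1

== RESULT ==
x | h
t | 7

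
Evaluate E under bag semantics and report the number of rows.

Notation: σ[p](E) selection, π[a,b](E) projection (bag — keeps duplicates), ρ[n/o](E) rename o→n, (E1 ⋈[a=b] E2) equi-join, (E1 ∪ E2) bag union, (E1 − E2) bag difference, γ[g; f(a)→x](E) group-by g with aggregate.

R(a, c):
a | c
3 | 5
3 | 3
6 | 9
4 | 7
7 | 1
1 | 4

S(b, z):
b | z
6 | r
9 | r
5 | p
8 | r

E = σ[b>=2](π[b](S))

Stepwise |·|:
  S → 4
  π[b](S) → 4
  σ[b>=2](π[b](S)) → 4

|E| = 4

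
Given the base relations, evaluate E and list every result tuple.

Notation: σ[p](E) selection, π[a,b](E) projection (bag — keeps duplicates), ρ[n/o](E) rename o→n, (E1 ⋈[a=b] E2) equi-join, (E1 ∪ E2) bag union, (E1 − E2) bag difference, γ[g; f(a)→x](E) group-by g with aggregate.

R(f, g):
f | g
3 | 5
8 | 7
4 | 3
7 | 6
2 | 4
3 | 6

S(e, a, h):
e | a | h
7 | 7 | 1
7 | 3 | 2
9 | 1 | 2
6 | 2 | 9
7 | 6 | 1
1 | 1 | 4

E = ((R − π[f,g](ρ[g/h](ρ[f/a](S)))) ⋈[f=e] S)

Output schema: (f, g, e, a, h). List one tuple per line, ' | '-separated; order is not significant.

Row counts bottom-up:
  R → 6
  S → 6
  ρ[f/a](S) → 6
  ρ[g/h](ρ[f/a](S)) → 6
  π[f,g](ρ[g/h](ρ[f/a](S))) → 6
  (R − π[f,g](ρ[g/h](ρ[f/a](S)))) → 6
  S → 6
  ((R − π[f,g](ρ[g/h](ρ[f/a](S)))) ⋈[f=e] S) → 3

== RESULT ==
f | g | e | a | h
7 | 6 | 7 | 3 | 2
7 | 6 | 7 | 6 | 1
7 | 6 | 7 | 7 | 1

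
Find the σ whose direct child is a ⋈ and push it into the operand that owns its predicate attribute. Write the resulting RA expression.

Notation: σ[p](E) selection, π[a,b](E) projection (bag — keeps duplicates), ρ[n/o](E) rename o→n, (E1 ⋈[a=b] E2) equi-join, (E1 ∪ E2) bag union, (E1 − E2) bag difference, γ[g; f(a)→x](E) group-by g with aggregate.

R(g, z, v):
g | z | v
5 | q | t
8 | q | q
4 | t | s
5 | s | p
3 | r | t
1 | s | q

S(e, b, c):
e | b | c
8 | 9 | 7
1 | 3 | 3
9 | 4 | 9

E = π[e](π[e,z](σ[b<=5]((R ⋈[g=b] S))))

σ filters on b, owned by the right side.
E' = π[e](π[e,z]((R ⋈[g=b] σ[b<=5](S))))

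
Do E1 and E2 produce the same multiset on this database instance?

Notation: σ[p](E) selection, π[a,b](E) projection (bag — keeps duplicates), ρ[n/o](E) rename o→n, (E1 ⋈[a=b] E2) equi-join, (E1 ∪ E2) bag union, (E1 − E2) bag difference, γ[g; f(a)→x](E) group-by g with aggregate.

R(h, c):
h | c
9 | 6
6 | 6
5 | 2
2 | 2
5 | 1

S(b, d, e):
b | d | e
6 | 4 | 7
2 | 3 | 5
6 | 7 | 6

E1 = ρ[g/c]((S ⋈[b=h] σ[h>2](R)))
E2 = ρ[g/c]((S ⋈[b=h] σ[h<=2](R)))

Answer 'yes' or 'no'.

E1 subexpression sizes:
  S → 3
  R → 5
  σ[h>2](R) → 4
  (S ⋈[b=h] σ[h>2](R)) → 2
  ρ[g/c]((S ⋈[b=h] σ[h>2](R))) → 2
E2 subexpression sizes:
  S → 3
  R → 5
  σ[h<=2](R) → 1
  (S ⋈[b=h] σ[h<=2](R)) → 1
  ρ[g/c]((S ⋈[b=h] σ[h<=2](R))) → 1

E1 result:
b | d | e | h | g
6 | 4 | 7 | 6 | 6
6 | 7 | 6 | 6 | 6
E2 result:
b | d | e | h | g
2 | 3 | 5 | 2 | 2
Witness: (2, 3, 5, 2, 2) appears 0× in E1 but 1× in E2.

no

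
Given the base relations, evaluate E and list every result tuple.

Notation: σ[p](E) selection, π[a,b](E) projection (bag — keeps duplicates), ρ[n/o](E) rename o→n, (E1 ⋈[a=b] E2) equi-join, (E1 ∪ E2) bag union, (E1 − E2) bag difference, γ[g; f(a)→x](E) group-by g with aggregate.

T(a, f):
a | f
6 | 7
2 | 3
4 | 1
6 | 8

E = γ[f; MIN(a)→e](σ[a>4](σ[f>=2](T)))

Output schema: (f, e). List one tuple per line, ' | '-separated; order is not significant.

Subexpression sizes:
  T → 4
  σ[f>=2](T) → 3
  σ[a>4](σ[f>=2](T)) → 2
  γ[f; MIN(a)→e](σ[a>4](σ[f>=2](T))) → 2

== RESULT ==
f | e
7 | 6
8 | 6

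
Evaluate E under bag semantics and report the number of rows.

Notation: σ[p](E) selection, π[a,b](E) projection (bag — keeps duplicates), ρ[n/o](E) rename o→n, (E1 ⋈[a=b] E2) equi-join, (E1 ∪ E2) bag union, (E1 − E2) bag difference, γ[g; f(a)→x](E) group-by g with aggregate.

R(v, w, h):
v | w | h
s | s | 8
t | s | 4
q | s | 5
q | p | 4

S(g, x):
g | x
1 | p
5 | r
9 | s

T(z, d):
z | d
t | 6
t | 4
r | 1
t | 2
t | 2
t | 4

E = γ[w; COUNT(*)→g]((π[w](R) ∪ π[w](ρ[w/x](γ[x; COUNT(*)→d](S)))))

Per-node cardinality:
  R → 4
  π[w](R) → 4
  S → 3
  γ[x; COUNT(*)→d](S) → 3
  ρ[w/x](γ[x; COUNT(*)→d](S)) → 3
  π[w](ρ[w/x](γ[x; COUNT(*)→d](S))) → 3
  (π[w](R) ∪ π[w](ρ[w/x](γ[x; COUNT(*)→d](S)))) → 7
  γ[w; COUNT(*)→g]((π[w](R) ∪ π[w](ρ[w/x](γ[x; COUNT(*)→d](S))))) → 3

|E| = 3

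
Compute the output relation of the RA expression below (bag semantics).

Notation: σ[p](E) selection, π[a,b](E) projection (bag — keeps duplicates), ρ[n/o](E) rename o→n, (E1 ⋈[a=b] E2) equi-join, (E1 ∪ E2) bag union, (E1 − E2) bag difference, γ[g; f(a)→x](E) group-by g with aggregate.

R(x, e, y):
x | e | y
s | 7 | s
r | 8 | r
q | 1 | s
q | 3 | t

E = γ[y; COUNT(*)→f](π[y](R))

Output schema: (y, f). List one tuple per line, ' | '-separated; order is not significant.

Per-node cardinality:
  R → 4
  π[y](R) → 4
  γ[y; COUNT(*)→f](π[y](R)) → 3

== RESULT ==
y | f
r | 1
s | 2
t | 1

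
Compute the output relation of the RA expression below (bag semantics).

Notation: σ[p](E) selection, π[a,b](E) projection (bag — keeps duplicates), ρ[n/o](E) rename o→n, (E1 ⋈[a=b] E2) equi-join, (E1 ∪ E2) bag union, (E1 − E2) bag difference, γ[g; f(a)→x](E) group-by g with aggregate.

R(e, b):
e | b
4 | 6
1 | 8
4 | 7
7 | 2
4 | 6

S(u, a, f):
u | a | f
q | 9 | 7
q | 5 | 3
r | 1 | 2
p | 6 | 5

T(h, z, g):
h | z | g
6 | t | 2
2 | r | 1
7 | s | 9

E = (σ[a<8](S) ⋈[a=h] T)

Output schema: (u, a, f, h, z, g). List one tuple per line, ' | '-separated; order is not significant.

Subexpression sizes:
  S → 4
  σ[a<8](S) → 3
  T → 3
  (σ[a<8](S) ⋈[a=h] T) → 1

== RESULT ==
u | a | f | h | z | g
p | 6 | 5 | 6 | t | 2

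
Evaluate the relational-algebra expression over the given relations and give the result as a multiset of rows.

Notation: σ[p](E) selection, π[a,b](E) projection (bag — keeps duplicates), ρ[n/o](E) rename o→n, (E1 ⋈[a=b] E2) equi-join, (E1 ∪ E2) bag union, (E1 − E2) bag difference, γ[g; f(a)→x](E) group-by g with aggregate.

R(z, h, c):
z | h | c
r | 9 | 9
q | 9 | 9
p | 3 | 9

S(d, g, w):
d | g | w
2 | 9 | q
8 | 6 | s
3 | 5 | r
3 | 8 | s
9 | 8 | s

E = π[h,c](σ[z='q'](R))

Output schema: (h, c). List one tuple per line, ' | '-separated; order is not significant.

Row counts bottom-up:
  R → 3
  σ[z='q'](R) → 1
  π[h,c](σ[z='q'](R)) → 1

== RESULT ==
h | c
9 | 9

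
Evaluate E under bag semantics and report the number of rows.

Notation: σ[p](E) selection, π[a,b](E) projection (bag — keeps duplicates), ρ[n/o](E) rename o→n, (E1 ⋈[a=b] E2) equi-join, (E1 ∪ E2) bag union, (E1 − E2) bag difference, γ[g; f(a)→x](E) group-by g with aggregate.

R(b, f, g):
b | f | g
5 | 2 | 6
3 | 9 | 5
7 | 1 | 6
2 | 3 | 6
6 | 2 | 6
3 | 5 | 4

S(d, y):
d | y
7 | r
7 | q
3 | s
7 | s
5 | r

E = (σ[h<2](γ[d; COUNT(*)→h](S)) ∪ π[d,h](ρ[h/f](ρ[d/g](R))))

Stepwise |·|:
  S → 5
  γ[d; COUNT(*)→h](S) → 3
  σ[h<2](γ[d; COUNT(*)→h](S)) → 2
  R → 6
  ρ[d/g](R) → 6
  ρ[h/f](ρ[d/g](R)) → 6
  π[d,h](ρ[h/f](ρ[d/g](R))) → 6
  (σ[h<2](γ[d; COUNT(*)→h](S)) ∪ π[d,h](ρ[h/f](ρ[d/g](R)))) → 8

|E| = 8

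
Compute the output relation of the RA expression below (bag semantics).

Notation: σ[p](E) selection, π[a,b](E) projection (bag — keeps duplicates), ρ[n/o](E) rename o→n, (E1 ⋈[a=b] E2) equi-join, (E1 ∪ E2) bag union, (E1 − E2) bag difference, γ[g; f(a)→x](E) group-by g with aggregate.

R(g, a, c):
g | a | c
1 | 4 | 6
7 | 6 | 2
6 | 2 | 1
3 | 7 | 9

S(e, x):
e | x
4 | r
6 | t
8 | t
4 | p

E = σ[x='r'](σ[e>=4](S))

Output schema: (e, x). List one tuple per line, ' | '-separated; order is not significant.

Row counts bottom-up:
  S → 4
  σ[e>=4](S) → 4
  σ[x='r'](σ[e>=4](S)) → 1

== RESULT ==
e | x
4 | r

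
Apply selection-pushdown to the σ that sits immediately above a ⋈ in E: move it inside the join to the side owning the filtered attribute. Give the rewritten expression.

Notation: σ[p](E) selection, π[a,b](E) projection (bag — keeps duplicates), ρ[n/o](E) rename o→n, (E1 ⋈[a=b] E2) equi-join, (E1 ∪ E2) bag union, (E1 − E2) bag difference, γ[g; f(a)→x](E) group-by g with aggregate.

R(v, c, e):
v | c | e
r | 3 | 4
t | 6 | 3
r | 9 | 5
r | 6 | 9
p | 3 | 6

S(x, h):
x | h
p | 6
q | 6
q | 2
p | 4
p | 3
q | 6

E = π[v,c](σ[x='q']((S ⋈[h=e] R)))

σ filters on x, owned by the left side.
E' = π[v,c]((σ[x='q'](S) ⋈[h=e] R))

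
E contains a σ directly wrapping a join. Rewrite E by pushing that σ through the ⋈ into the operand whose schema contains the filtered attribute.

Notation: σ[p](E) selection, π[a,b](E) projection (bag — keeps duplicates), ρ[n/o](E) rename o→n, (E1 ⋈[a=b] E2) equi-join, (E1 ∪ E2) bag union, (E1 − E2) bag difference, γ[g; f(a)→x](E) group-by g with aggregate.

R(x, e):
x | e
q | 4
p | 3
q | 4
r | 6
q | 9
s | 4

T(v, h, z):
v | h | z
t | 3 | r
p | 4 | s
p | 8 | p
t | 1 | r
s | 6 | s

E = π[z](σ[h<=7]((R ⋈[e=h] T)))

σ filters on h, owned by the right side.
E' = π[z]((R ⋈[e=h] σ[h<=7](T)))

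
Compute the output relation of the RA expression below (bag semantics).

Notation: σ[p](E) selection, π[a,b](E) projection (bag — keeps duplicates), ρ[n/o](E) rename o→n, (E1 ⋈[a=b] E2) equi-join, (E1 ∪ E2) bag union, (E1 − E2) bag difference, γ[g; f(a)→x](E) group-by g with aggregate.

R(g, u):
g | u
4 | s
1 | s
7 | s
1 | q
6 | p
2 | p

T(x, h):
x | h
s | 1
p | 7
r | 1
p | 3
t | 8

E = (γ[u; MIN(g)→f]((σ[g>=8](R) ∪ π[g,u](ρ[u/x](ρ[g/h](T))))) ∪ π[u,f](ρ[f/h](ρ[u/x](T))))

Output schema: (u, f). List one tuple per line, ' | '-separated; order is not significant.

Stepwise |·|:
  R → 6
  σ[g>=8](R) → 0
  T → 5
  ρ[g/h](T) → 5
  ρ[u/x](ρ[g/h](T)) → 5
  π[g,u](ρ[u/x](ρ[g/h](T))) → 5
  (σ[g>=8](R) ∪ π[g,u](ρ[u/x](ρ[g/h](T)))) → 5
  γ[u; MIN(g)→f]((σ[g>=8](R) ∪ π[g,u](ρ[u/x](ρ[g/h](T))))) → 4
  T → 5
  ρ[u/x](T) → 5
  ρ[f/h](ρ[u/x](T)) → 5
  π[u,f](ρ[f/h](ρ[u/x](T))) → 5
  (γ[u; MIN(g)→f]((σ[g>=8](R) ∪ π[g,u](ρ[u/x](ρ[g/h](T))))) ∪ π[u,f](ρ[f/h](ρ[u/x](T)))) → 9

== RESULT ==
u | f
p | 3
p | 3
p | 7
r | 1
r | 1
s | 1
s | 1
t | 8
t | 8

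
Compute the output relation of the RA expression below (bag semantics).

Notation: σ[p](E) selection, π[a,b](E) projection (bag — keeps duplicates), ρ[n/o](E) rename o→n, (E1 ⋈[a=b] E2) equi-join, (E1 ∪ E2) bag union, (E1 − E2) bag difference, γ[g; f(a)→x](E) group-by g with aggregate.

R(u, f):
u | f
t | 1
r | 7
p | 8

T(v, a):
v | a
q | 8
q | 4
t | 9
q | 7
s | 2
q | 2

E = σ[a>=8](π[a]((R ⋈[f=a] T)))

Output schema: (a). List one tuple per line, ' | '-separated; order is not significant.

Stepwise |·|:
  R → 3
  T → 6
  (R ⋈[f=a] T) → 2
  π[a]((R ⋈[f=a] T)) → 2
  σ[a>=8](π[a]((R ⋈[f=a] T))) → 1

== RESULT ==
a
8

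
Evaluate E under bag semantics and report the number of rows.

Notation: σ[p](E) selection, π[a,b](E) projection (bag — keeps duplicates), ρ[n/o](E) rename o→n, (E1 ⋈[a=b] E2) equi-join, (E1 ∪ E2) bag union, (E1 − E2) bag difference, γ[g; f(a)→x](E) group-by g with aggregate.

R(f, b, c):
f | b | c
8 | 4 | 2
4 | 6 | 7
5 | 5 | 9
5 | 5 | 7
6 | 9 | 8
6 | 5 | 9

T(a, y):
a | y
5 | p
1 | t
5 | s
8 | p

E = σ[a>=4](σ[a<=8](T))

Subexpression sizes:
  T → 4
  σ[a<=8](T) → 4
  σ[a>=4](σ[a<=8](T)) → 3

|E| = 3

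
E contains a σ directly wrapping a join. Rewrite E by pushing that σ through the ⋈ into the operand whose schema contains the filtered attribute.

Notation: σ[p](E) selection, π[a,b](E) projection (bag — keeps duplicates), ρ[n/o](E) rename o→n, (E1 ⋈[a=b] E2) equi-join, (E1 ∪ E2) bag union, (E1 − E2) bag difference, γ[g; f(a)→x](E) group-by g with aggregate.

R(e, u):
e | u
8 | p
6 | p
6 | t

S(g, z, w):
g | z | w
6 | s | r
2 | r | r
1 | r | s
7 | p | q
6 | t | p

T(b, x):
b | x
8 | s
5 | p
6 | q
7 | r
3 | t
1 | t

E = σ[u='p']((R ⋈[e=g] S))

σ filters on u, owned by the left side.
E' = (σ[u='p'](R) ⋈[e=g] S)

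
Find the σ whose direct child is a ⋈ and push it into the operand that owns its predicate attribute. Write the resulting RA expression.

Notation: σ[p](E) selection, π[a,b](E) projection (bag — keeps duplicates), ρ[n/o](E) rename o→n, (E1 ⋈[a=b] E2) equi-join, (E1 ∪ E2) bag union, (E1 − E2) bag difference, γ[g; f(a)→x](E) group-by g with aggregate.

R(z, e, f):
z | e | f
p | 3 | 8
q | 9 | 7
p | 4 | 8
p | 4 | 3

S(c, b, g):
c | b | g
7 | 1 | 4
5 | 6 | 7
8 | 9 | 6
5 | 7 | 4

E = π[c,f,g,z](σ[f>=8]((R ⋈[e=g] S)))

σ filters on f, owned by the left side.
E' = π[c,f,g,z]((σ[f>=8](R) ⋈[e=g] S))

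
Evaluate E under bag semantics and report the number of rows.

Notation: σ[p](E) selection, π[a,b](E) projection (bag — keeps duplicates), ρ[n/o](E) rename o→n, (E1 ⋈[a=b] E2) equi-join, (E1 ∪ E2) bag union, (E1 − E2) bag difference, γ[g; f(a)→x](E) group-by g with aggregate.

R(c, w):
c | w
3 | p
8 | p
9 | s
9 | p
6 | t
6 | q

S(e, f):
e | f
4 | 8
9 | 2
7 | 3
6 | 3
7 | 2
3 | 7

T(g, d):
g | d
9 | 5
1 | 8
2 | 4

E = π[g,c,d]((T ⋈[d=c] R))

Per-node cardinality:
  T → 3
  R → 6
  (T ⋈[d=c] R) → 1
  π[g,c,d]((T ⋈[d=c] R)) → 1

|E| = 1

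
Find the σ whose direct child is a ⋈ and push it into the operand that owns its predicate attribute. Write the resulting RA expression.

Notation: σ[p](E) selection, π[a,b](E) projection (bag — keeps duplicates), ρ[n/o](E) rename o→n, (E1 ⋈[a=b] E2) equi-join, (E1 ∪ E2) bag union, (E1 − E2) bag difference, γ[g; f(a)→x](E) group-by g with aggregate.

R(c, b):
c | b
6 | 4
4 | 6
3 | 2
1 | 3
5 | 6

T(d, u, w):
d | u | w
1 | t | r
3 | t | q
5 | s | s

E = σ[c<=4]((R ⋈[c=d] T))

σ filters on c, owned by the left side.
E' = (σ[c<=4](R) ⋈[c=d] T)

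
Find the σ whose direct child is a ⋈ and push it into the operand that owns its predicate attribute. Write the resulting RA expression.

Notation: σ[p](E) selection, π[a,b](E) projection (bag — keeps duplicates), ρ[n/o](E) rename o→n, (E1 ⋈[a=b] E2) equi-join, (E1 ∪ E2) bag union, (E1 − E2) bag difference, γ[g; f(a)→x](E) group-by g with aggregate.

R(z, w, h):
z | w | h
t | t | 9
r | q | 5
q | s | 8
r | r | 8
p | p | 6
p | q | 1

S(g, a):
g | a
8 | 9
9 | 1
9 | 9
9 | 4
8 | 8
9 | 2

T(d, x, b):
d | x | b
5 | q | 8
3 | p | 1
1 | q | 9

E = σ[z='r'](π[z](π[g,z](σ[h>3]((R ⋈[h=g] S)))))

σ filters on h, owned by the left side.
E' = σ[z='r'](π[z](π[g,z]((σ[h>3](R) ⋈[h=g] S))))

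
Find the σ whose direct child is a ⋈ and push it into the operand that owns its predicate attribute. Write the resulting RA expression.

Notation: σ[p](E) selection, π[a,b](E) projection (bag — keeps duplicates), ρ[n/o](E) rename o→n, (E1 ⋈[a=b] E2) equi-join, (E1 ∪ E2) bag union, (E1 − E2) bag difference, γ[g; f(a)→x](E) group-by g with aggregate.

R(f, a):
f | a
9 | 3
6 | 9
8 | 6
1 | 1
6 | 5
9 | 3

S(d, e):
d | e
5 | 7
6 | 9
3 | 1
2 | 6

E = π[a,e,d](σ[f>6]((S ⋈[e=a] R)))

σ filters on f, owned by the right side.
E' = π[a,e,d]((S ⋈[e=a] σ[f>6](R)))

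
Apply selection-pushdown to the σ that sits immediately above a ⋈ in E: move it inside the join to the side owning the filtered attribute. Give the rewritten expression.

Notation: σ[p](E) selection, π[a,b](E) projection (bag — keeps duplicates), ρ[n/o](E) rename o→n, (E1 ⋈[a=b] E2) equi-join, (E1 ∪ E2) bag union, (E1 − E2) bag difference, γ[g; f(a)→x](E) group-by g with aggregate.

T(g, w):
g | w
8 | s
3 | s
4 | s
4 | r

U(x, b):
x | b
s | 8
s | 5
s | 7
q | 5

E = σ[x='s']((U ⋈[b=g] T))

σ filters on x, owned by the left side.
E' = (σ[x='s'](U) ⋈[b=g] T)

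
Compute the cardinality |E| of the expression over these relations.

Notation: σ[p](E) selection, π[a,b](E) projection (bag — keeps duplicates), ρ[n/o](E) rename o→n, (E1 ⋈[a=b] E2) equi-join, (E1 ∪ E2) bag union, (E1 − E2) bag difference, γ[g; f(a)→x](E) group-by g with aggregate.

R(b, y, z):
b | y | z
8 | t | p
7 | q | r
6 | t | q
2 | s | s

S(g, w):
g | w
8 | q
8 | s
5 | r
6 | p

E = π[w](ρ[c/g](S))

Stepwise |·|:
  S → 4
  ρ[c/g](S) → 4
  π[w](ρ[c/g](S)) → 4

|E| = 4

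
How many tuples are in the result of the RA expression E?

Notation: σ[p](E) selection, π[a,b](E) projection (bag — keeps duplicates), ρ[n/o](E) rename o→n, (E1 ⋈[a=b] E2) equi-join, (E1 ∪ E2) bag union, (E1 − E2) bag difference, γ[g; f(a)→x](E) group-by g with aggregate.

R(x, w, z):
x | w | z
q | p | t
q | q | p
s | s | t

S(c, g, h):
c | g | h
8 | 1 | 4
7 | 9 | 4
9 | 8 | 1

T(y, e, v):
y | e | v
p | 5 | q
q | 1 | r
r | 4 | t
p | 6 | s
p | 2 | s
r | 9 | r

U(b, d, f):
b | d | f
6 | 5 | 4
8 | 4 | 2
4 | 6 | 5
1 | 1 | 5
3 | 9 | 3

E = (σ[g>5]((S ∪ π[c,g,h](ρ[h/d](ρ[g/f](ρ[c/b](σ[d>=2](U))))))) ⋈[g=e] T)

Per-node cardinality:
  S → 3
  U → 5
  σ[d>=2](U) → 4
  ρ[c/b](σ[d>=2](U)) → 4
  ρ[g/f](ρ[c/b](σ[d>=2](U))) → 4
  ρ[h/d](ρ[g/f](ρ[c/b](σ[d>=2](U)))) → 4
  π[c,g,h](ρ[h/d](ρ[g/f](ρ[c/b](σ[d>=2](U))))) → 4
  (S ∪ π[c,g,h](ρ[h/d](ρ[g/f](ρ[c/b](σ[d>=2](U)))))) → 7
  σ[g>5]((S ∪ π[c,g,h](ρ[h/d](ρ[g/f](ρ[c/b](σ[d>=2](U))))))) → 2
  T → 6
  (σ[g>5]((S ∪ π[c,g,h](ρ[h/d](ρ[g/f](ρ[c/b](σ[d>=2](U))))))) ⋈[g=e] T) → 1

|E| = 1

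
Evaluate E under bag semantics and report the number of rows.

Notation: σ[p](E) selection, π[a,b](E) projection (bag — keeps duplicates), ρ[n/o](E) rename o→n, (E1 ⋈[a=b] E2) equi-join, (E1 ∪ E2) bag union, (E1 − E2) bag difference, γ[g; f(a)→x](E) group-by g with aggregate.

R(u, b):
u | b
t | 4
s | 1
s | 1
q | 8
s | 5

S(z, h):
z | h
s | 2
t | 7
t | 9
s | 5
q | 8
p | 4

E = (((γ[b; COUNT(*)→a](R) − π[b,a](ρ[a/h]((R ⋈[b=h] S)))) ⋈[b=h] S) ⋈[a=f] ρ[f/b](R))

Subexpression sizes:
  R → 5
  γ[b; COUNT(*)→a](R) → 4
  R → 5
  S → 6
  (R ⋈[b=h] S) → 3
  ρ[a/h]((R ⋈[b=h] S)) → 3
  π[b,a](ρ[a/h]((R ⋈[b=h] S))) → 3
  (γ[b; COUNT(*)→a](R) − π[b,a](ρ[a/h]((R ⋈[b=h] S)))) → 4
  S → 6
  ((γ[b; COUNT(*)→a](R) − π[b,a](ρ[a/h]((R ⋈[b=h] S)))) ⋈[b=h] S) → 3
  R → 5
  ρ[f/b](R) → 5
  (((γ[b; COUNT(*)→a](R) − π[b,a](ρ[a/h]((R ⋈[b=h] S)))) ⋈[b=h] S) ⋈[a=f] ρ[f/b](R)) → 6

|E| = 6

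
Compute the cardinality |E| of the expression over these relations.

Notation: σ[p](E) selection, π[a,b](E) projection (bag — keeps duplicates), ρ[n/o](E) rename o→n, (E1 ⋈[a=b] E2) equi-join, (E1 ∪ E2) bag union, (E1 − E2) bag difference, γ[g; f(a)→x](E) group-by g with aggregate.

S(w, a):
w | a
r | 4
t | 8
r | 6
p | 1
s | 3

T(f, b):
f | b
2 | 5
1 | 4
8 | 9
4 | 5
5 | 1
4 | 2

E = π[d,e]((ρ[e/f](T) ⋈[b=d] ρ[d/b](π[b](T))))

Row counts bottom-up:
  T → 6
  ρ[e/f](T) → 6
  T → 6
  π[b](T) → 6
  ρ[d/b](π[b](T)) → 6
  (ρ[e/f](T) ⋈[b=d] ρ[d/b](π[b](T))) → 8
  π[d,e]((ρ[e/f](T) ⋈[b=d] ρ[d/b](π[b](T)))) → 8

|E| = 8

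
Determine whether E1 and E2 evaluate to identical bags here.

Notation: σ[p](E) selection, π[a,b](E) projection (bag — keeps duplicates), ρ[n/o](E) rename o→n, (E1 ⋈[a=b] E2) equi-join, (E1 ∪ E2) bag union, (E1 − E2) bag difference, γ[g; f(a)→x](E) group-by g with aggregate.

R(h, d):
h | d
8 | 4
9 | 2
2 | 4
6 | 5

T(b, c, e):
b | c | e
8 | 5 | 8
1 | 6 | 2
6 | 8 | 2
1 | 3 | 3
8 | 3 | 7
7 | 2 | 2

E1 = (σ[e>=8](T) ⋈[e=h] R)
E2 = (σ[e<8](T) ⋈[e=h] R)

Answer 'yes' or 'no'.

E1 per-node cardinality:
  T → 6
  σ[e>=8](T) → 1
  R → 4
  (σ[e>=8](T) ⋈[e=h] R) → 1
E2 per-node cardinality:
  T → 6
  σ[e<8](T) → 5
  R → 4
  (σ[e<8](T) ⋈[e=h] R) → 3

E1 result:
b | c | e | h | d
8 | 5 | 8 | 8 | 4
E2 result:
b | c | e | h | d
1 | 6 | 2 | 2 | 4
6 | 8 | 2 | 2 | 4
7 | 2 | 2 | 2 | 4
Witness: (1, 6, 2, 2, 4) appears 0× in E1 but 1× in E2.

no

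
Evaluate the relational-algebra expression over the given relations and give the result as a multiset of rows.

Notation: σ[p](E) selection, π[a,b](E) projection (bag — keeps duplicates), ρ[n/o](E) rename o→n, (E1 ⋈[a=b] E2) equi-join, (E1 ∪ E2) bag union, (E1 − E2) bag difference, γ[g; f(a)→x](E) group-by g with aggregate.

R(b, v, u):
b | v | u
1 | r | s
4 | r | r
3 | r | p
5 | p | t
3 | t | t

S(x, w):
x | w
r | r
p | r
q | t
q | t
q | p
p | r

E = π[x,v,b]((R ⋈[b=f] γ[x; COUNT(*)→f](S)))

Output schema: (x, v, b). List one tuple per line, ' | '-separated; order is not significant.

Row counts bottom-up:
  R → 5
  S → 6
  γ[x; COUNT(*)→f](S) → 3
  (R ⋈[b=f] γ[x; COUNT(*)→f](S)) → 3
  π[x,v,b]((R ⋈[b=f] γ[x; COUNT(*)→f](S))) → 3

== RESULT ==
x | v | b
q | r | 3
q | t | 3
r | r | 1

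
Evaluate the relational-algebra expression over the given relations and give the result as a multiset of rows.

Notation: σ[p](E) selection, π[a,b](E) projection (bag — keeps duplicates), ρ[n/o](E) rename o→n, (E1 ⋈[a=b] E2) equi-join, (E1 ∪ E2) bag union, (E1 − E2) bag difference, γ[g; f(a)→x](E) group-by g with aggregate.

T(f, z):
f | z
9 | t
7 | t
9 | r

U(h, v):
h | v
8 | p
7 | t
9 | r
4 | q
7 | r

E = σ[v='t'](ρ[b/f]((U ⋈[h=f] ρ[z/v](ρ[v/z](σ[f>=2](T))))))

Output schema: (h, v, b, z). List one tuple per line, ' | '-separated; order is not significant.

Per-node cardinality:
  U → 5
  T → 3
  σ[f>=2](T) → 3
  ρ[v/z](σ[f>=2](T)) → 3
  ρ[z/v](ρ[v/z](σ[f>=2](T))) → 3
  (U ⋈[h=f] ρ[z/v](ρ[v/z](σ[f>=2](T)))) → 4
  ρ[b/f]((U ⋈[h=f] ρ[z/v](ρ[v/z](σ[f>=2](T))))) → 4
  σ[v='t'](ρ[b/f]((U ⋈[h=f] ρ[z/v](ρ[v/z](σ[f>=2](T)))))) → 1

== RESULT ==
h | v | b | z
7 | t | 7 | t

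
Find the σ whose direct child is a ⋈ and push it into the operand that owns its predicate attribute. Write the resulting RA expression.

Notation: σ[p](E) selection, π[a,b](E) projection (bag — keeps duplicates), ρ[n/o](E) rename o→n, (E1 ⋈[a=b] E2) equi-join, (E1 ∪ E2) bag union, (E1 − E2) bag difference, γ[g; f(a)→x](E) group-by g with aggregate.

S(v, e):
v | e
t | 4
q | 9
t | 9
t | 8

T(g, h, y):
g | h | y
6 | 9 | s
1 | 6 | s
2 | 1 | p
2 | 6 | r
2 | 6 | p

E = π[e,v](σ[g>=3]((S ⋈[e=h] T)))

σ filters on g, owned by the right side.
E' = π[e,v]((S ⋈[e=h] σ[g>=3](T)))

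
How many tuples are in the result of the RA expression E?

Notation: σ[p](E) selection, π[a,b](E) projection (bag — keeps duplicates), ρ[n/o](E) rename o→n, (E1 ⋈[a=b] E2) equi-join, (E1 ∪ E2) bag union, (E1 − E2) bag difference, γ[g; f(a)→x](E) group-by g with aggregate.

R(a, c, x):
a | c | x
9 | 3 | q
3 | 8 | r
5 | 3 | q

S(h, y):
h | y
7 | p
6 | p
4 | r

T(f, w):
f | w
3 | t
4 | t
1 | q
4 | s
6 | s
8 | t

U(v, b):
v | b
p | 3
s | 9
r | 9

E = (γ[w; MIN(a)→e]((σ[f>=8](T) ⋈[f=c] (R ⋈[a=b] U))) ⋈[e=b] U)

Stepwise |·|:
  T → 6
  σ[f>=8](T) → 1
  R → 3
  U → 3
  (R ⋈[a=b] U) → 3
  (σ[f>=8](T) ⋈[f=c] (R ⋈[a=b] U)) → 1
  γ[w; MIN(a)→e]((σ[f>=8](T) ⋈[f=c] (R ⋈[a=b] U))) → 1
  U → 3
  (γ[w; MIN(a)→e]((σ[f>=8](T) ⋈[f=c] (R ⋈[a=b] U))) ⋈[e=b] U) → 1

|E| = 1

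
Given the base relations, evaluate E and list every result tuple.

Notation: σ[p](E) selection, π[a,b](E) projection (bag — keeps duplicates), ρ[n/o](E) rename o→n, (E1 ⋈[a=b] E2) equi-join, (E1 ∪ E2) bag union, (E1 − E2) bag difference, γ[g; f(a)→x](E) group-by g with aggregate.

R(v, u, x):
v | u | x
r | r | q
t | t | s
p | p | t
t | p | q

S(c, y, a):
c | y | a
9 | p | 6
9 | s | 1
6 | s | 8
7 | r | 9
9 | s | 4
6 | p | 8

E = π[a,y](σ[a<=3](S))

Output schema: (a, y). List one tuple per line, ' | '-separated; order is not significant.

Per-node cardinality:
  S → 6
  σ[a<=3](S) → 1
  π[a,y](σ[a<=3](S)) → 1

== RESULT ==
a | y
1 | s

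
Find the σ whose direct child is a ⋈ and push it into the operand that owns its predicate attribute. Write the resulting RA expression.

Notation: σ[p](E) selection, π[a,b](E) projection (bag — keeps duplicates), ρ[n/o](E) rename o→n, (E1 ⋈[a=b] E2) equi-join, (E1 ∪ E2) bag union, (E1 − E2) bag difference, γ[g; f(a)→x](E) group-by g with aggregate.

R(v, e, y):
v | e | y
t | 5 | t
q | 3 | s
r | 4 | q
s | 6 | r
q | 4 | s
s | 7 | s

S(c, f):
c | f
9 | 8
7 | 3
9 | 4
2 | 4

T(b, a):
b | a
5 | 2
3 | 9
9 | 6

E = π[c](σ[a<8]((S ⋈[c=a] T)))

σ filters on a, owned by the right side.
E' = π[c]((S ⋈[c=a] σ[a<8](T)))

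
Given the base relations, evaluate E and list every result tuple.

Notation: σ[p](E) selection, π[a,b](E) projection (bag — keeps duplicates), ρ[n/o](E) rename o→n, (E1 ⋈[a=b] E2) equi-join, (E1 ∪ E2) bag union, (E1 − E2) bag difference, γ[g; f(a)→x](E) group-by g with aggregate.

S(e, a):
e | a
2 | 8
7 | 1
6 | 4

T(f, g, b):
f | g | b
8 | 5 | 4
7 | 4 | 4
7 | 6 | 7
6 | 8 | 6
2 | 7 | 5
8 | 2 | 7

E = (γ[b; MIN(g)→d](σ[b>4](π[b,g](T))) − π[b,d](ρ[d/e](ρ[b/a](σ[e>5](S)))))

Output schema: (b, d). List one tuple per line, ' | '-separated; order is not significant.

Per-node cardinality:
  T → 6
  π[b,g](T) → 6
  σ[b>4](π[b,g](T)) → 4
  γ[b; MIN(g)→d](σ[b>4](π[b,g](T))) → 3
  S → 3
  σ[e>5](S) → 2
  ρ[b/a](σ[e>5](S)) → 2
  ρ[d/e](ρ[b/a](σ[e>5](S))) → 2
  π[b,d](ρ[d/e](ρ[b/a](σ[e>5](S)))) → 2
  (γ[b; MIN(g)→d](σ[b>4](π[b,g](T))) − π[b,d](ρ[d/e](ρ[b/a](σ[e>5](S))))) → 3

== RESULT ==
b | d
5 | 7
6 | 8
7 | 2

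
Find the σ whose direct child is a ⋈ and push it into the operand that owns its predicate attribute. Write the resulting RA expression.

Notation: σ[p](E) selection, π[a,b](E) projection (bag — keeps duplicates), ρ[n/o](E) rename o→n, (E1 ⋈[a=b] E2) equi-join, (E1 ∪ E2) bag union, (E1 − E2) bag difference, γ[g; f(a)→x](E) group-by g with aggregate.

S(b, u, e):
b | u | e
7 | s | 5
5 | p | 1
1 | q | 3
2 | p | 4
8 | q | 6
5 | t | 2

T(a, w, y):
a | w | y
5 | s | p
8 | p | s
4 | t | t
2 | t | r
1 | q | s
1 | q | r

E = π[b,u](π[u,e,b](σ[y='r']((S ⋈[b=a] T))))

σ filters on y, owned by the right side.
E' = π[b,u](π[u,e,b]((S ⋈[b=a] σ[y='r'](T))))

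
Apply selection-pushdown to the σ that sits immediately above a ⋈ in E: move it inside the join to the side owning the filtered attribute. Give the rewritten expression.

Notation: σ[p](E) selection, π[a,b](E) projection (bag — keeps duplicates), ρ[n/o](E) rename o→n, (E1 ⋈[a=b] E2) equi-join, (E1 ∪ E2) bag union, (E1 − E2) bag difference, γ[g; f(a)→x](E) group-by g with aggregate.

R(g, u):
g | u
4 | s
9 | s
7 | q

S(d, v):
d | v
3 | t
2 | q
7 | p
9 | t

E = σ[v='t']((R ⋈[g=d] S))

σ filters on v, owned by the right side.
E' = (R ⋈[g=d] σ[v='t'](S))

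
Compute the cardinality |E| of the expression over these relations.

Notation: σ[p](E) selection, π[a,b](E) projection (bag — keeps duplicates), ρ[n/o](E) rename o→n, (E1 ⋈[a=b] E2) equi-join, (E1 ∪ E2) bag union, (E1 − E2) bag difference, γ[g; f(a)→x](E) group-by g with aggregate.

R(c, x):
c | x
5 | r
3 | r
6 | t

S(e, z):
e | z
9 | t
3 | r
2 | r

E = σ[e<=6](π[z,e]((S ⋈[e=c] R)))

Stepwise |·|:
  S → 3
  R → 3
  (S ⋈[e=c] R) → 1
  π[z,e]((S ⋈[e=c] R)) → 1
  σ[e<=6](π[z,e]((S ⋈[e=c] R))) → 1

|E| = 1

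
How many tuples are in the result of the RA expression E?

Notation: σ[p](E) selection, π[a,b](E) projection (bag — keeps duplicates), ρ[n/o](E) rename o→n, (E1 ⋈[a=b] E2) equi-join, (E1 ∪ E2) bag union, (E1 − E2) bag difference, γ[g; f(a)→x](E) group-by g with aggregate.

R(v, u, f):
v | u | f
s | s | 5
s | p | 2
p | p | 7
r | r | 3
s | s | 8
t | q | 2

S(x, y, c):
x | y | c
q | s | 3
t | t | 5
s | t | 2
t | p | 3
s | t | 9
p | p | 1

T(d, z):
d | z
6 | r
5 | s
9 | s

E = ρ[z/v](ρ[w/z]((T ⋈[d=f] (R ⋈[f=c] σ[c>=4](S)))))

Per-node cardinality:
  T → 3
  R → 6
  S → 6
  σ[c>=4](S) → 2
  (R ⋈[f=c] σ[c>=4](S)) → 1
  (T ⋈[d=f] (R ⋈[f=c] σ[c>=4](S))) → 1
  ρ[w/z]((T ⋈[d=f] (R ⋈[f=c] σ[c>=4](S)))) → 1
  ρ[z/v](ρ[w/z]((T ⋈[d=f] (R ⋈[f=c] σ[c>=4](S))))) → 1

|E| = 1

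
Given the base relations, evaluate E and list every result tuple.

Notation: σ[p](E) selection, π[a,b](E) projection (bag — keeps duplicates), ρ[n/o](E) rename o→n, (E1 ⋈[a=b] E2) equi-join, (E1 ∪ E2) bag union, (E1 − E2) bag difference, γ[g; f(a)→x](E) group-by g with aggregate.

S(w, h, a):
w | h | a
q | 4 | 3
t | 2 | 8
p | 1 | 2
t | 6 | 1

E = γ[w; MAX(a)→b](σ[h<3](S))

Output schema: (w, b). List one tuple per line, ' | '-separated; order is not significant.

Per-node cardinality:
  S → 4
  σ[h<3](S) → 2
  γ[w; MAX(a)→b](σ[h<3](S)) → 2

== RESULT ==
w | b
p | 2
t | 8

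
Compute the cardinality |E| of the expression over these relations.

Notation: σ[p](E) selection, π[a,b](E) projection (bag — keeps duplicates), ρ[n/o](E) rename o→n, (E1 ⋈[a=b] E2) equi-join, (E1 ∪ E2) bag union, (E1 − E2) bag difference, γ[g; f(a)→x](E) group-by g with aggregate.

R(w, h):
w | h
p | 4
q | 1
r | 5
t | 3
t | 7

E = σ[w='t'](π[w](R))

Stepwise |·|:
  R → 5
  π[w](R) → 5
  σ[w='t'](π[w](R)) → 2

|E| = 2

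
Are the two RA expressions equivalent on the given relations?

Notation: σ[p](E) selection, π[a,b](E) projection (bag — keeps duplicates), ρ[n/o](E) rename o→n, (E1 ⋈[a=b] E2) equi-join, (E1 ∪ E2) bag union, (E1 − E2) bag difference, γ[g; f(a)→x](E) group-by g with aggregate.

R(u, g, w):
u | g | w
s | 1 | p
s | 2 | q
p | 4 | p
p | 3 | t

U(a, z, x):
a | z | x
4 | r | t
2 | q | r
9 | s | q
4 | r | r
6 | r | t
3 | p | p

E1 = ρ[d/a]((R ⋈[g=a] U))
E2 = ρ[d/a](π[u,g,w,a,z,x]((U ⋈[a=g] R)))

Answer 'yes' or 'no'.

E1 stepwise |·|:
  R → 4
  U → 6
  (R ⋈[g=a] U) → 4
  ρ[d/a]((R ⋈[g=a] U)) → 4
E2 stepwise |·|:
  U → 6
  R → 4
  (U ⋈[a=g] R) → 4
  π[u,g,w,a,z,x]((U ⋈[a=g] R)) → 4
  ρ[d/a](π[u,g,w,a,z,x]((U ⋈[a=g] R))) → 4

E1 and E2 produce the same multiset:
u | g | w | d | z | x
p | 3 | t | 3 | p | p
p | 4 | p | 4 | r | r
p | 4 | p | 4 | r | t
s | 2 | q | 2 | q | r

yes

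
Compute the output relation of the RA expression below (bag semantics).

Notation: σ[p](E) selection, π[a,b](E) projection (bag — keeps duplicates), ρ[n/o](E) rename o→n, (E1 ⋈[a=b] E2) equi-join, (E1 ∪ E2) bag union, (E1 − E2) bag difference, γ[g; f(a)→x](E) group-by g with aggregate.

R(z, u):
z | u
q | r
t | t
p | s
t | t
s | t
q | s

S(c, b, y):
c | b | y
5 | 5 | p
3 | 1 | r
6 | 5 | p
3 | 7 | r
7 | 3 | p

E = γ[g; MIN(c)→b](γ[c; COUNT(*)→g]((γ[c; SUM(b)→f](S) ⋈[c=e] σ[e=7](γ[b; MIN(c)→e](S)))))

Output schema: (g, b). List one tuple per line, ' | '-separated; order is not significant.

Stepwise |·|:
  S → 5
  γ[c; SUM(b)→f](S) → 4
  S → 5
  γ[b; MIN(c)→e](S) → 4
  σ[e=7](γ[b; MIN(c)→e](S)) → 1
  (γ[c; SUM(b)→f](S) ⋈[c=e] σ[e=7](γ[b; MIN(c)→e](S))) → 1
  γ[c; COUNT(*)→g]((γ[c; SUM(b)→f](S) ⋈[c=e] σ[e=7](γ[b; MIN(c)→e](S)))) → 1
  γ[g; MIN(c)→b](γ[c; COUNT(*)→g]((γ[c; SUM(b)→f](S) ⋈[c=e] σ[e=7](γ[b; MIN(c)→e](S))))) → 1

== RESULT ==
g | b
1 | 7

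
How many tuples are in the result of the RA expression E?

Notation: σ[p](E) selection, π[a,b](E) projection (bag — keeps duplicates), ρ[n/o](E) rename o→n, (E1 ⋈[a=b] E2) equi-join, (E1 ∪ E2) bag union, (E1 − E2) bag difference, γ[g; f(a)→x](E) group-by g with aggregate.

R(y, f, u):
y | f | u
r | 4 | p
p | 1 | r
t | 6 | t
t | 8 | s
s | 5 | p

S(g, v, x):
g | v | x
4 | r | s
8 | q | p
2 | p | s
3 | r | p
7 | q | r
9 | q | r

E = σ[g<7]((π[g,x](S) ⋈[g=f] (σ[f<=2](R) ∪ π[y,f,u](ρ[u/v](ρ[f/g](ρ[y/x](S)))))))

Row counts bottom-up:
  S → 6
  π[g,x](S) → 6
  R → 5
  σ[f<=2](R) → 1
  S → 6
  ρ[y/x](S) → 6
  ρ[f/g](ρ[y/x](S)) → 6
  ρ[u/v](ρ[f/g](ρ[y/x](S))) → 6
  π[y,f,u](ρ[u/v](ρ[f/g](ρ[y/x](S)))) → 6
  (σ[f<=2](R) ∪ π[y,f,u](ρ[u/v](ρ[f/g](ρ[y/x](S))))) → 7
  (π[g,x](S) ⋈[g=f] (σ[f<=2](R) ∪ π[y,f,u](ρ[u/v](ρ[f/g](ρ[y/x](S)))))) → 6
  σ[g<7]((π[g,x](S) ⋈[g=f] (σ[f<=2](R) ∪ π[y,f,u](ρ[u/v](ρ[f/g](ρ[y/x](S))))))) → 3

|E| = 3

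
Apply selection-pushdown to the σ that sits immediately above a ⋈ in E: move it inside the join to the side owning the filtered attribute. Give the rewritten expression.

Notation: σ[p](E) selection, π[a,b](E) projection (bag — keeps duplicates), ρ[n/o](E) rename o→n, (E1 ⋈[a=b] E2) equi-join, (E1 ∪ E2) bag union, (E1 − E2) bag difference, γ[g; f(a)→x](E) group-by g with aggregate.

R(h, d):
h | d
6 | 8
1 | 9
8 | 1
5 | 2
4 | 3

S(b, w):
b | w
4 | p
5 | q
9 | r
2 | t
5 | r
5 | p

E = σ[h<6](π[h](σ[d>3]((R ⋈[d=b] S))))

σ filters on d, owned by the left side.
E' = σ[h<6](π[h]((σ[d>3](R) ⋈[d=b] S)))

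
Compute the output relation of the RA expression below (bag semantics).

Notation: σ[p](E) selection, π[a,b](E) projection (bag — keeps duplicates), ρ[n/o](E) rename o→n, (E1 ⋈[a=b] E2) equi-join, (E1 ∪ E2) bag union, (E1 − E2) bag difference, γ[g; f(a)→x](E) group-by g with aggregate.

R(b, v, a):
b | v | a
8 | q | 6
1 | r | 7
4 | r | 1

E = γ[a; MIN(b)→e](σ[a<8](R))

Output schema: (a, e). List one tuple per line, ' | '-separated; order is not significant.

Row counts bottom-up:
  R → 3
  σ[a<8](R) → 3
  γ[a; MIN(b)→e](σ[a<8](R)) → 3

== RESULT ==
a | e
1 | 4
6 | 8
7 | 1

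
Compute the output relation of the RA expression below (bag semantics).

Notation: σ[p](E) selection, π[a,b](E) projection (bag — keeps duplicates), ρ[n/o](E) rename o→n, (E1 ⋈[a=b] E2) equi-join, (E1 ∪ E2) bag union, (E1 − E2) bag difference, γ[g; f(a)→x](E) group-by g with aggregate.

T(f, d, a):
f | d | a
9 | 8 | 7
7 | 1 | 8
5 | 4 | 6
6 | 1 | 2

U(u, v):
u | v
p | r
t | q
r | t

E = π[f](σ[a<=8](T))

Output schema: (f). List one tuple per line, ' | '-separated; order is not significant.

Row counts bottom-up:
  T → 4
  σ[a<=8](T) → 4
  π[f](σ[a<=8](T)) → 4

== RESULT ==
f
5
6
7
9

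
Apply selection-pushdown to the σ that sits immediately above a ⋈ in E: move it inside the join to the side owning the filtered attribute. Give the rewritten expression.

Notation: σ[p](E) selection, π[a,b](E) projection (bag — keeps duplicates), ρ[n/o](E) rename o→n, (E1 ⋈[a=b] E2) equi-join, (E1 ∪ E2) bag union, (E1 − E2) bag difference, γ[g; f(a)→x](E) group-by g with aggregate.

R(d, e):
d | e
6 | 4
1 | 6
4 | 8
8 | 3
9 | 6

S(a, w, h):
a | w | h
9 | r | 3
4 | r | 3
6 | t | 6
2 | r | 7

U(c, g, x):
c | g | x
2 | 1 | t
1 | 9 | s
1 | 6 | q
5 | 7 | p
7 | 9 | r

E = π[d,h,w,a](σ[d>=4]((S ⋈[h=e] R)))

σ filters on d, owned by the right side.
E' = π[d,h,w,a]((S ⋈[h=e] σ[d>=4](R)))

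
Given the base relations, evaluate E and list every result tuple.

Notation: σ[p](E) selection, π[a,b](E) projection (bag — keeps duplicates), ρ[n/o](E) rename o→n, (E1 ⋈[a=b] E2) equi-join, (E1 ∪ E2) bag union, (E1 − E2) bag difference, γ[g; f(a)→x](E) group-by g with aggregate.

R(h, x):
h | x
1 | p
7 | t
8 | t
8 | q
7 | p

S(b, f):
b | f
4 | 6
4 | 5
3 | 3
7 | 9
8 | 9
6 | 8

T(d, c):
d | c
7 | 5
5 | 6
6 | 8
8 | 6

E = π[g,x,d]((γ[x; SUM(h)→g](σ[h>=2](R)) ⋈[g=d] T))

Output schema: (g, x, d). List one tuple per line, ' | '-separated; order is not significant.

Stepwise |·|:
  R → 5
  σ[h>=2](R) → 4
  γ[x; SUM(h)→g](σ[h>=2](R)) → 3
  T → 4
  (γ[x; SUM(h)→g](σ[h>=2](R)) ⋈[g=d] T) → 2
  π[g,x,d]((γ[x; SUM(h)→g](σ[h>=2](R)) ⋈[g=d] T)) → 2

== RESULT ==
g | x | d
7 | p | 7
8 | q | 8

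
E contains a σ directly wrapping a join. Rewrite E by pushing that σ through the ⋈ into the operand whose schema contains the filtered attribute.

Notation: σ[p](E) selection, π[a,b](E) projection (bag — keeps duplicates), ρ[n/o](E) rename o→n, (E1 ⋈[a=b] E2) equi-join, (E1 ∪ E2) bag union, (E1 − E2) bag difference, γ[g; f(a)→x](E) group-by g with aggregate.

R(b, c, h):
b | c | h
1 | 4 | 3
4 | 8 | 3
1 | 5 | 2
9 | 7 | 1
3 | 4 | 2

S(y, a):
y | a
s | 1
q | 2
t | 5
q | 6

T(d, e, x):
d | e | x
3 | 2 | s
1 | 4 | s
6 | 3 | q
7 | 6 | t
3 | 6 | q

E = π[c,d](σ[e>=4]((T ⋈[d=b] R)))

σ filters on e, owned by the left side.
E' = π[c,d]((σ[e>=4](T) ⋈[d=b] R))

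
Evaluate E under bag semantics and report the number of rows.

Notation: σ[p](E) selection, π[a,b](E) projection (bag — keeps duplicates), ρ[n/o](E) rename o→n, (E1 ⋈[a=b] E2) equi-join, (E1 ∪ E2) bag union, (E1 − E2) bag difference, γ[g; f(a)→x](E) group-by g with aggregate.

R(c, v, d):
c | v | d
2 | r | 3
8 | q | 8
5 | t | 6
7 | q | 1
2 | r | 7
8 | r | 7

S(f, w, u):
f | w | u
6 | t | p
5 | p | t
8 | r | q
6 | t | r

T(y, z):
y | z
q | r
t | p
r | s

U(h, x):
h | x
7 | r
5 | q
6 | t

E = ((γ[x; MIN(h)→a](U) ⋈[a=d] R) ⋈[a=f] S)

Per-node cardinality:
  U → 3
  γ[x; MIN(h)→a](U) → 3
  R → 6
  (γ[x; MIN(h)→a](U) ⋈[a=d] R) → 3
  S → 4
  ((γ[x; MIN(h)→a](U) ⋈[a=d] R) ⋈[a=f] S) → 2

|E| = 2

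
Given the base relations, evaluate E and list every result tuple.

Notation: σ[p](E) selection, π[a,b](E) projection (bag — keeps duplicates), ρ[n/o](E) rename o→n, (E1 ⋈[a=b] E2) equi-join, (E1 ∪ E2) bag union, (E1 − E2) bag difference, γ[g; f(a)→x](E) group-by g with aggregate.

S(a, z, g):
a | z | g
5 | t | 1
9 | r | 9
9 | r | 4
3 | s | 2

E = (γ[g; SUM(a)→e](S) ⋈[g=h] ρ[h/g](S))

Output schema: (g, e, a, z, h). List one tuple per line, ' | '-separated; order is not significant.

Row counts bottom-up:
  S → 4
  γ[g; SUM(a)→e](S) → 4
  S → 4
  ρ[h/g](S) → 4
  (γ[g; SUM(a)→e](S) ⋈[g=h] ρ[h/g](S)) → 4

== RESULT ==
g | e | a | z | h
1 | 5 | 5 | t | 1
2 | 3 | 3 | s | 2
4 | 9 | 9 | r | 4
9 | 9 | 9 | r | 9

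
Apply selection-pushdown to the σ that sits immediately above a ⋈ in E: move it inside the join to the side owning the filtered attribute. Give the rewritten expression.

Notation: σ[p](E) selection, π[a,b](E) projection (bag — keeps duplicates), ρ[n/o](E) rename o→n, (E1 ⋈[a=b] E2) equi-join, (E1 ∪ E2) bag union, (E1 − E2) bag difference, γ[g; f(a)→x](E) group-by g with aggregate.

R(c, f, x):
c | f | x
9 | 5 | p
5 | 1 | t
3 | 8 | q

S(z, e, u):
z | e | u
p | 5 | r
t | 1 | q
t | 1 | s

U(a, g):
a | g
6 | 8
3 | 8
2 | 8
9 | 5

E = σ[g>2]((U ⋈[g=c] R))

σ filters on g, owned by the left side.
E' = (σ[g>2](U) ⋈[g=c] R)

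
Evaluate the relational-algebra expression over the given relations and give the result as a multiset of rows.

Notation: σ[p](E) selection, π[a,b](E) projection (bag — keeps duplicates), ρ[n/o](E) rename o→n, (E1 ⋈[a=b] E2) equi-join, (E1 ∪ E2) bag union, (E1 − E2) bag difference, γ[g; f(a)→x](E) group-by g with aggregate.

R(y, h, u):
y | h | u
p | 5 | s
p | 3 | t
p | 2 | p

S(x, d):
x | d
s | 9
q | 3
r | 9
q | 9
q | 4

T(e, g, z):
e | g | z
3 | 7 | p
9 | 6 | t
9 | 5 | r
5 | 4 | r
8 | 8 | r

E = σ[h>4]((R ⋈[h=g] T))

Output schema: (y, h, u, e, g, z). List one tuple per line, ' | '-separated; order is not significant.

Row counts bottom-up:
  R → 3
  T → 5
  (R ⋈[h=g] T) → 1
  σ[h>4]((R ⋈[h=g] T)) → 1

== RESULT ==
y | h | u | e | g | z
p | 5 | s | 9 | 5 | r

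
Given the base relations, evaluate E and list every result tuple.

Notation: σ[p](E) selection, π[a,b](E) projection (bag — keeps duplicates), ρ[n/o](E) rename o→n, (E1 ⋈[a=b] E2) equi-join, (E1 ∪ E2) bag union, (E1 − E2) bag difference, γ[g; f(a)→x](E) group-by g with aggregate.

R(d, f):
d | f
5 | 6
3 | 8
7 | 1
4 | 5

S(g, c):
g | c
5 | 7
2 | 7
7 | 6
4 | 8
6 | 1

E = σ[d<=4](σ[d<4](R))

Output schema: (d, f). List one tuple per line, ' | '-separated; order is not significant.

Stepwise |·|:
  R → 4
  σ[d<4](R) → 1
  σ[d<=4](σ[d<4](R)) → 1

== RESULT ==
d | f
3 | 8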